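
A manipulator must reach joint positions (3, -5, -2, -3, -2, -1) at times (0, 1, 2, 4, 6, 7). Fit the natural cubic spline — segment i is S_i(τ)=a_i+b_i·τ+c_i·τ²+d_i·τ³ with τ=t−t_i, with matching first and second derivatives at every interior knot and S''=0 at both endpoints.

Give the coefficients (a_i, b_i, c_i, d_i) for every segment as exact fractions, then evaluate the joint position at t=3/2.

  seg 0: a=3 b=-2533/229 c=0 d=701/229
  seg 1: a=-5 b=-430/229 c=2103/229 d=-986/229
  seg 2: a=-2 b=818/229 c=-855/229 d=1555/1832
  seg 3: a=-3 b=-539/458 c=1245/916 d=-477/1832
  seg 4: a=-2 b=260/229 c=-93/458 d=31/458
S(3/2) = -1915/458

Δ: Δ0=-8, Δ1=3, Δ2=-1/2, Δ3=1/2, Δ4=1
row 1: diag=4, rhs=66; c'=1/4, d'=33/2
row 2: denom=6−1·1/4=23/4; d'=(-21−1·33/2)/(23/4)=-150/23
row 3: denom=8−2·8/23=168/23; d'=(6−2·-150/23)/(168/23)=73/28
row 4: denom=6−2·23/84=229/42; d'=(3−2·73/28)/(229/42)=-93/229
back: M4=-93/229
back: M3=73/28−23/84·-93/229=1245/458
back: M2=-150/23−8/23·1245/458=-1710/229
back: M1=33/2−1/4·-1710/229=4206/229
M: M0=0, M1=4206/229, M2=-1710/229, M3=1245/458, M4=-93/229, M5=0
seg 0: a=3, c=M0/2=0, d=(M1−M0)/(6·1)=701/229, b=Δ0−h0·(2M0+M1)/6=-2533/229
seg 1: a=-5, c=M1/2=2103/229, d=(M2−M1)/(6·1)=-986/229, b=Δ1−h1·(2M1+M2)/6=-430/229
seg 2: a=-2, c=M2/2=-855/229, d=(M3−M2)/(6·2)=1555/1832, b=Δ2−h2·(2M2+M3)/6=818/229
seg 3: a=-3, c=M3/2=1245/916, d=(M4−M3)/(6·2)=-477/1832, b=Δ3−h3·(2M3+M4)/6=-539/458
seg 4: a=-2, c=M4/2=-93/458, d=(M5−M4)/(6·1)=31/458, b=Δ4−h4·(2M4+M5)/6=260/229
t_q=3/2 → seg 1, τ=1/2; S=-5+-430/229·τ+2103/229·τ²+-986/229·τ³=-1915/458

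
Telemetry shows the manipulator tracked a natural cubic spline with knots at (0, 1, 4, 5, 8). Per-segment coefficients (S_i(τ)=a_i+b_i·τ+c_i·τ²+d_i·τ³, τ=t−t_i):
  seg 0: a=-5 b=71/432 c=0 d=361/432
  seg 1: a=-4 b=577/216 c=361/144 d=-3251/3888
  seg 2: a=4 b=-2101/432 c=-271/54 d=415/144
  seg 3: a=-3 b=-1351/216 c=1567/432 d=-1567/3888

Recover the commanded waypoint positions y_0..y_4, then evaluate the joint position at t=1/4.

y_0 = S_0(0) = a_0 = -5
y_1 = S_1(0) = a_1 = -4
y_2 = S_2(0) = a_2 = 4
y_3 = S_3(0) = a_3 = -3
y_4 = S_3(3) = 0
t_q=1/4 is in segment 0 (τ=1/4); S_0(τ)=-45581/9216

y_0=-5 y_1=-4 y_2=4 y_3=-3 y_4=0
S(1/4) = -45581/9216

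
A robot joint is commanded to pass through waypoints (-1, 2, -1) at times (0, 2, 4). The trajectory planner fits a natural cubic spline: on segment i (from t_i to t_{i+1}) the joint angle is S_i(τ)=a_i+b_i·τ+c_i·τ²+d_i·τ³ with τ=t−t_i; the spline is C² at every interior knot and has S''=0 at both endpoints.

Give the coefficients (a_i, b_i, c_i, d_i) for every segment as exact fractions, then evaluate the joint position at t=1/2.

  seg 0: a=-1 b=9/4 c=0 d=-3/16
  seg 1: a=2 b=0 c=-9/8 d=3/16
S(1/2) = 13/128

Δ: Δ0=3/2, Δ1=-3/2
row 1: diag=8, rhs=-18; c'=1/4, d'=-9/4
back: M1=-9/4
M: M0=0, M1=-9/4, M2=0
seg 0: a=-1, c=M0/2=0, d=(M1−M0)/(6·2)=-3/16, b=Δ0−h0·(2M0+M1)/6=9/4
seg 1: a=2, c=M1/2=-9/8, d=(M2−M1)/(6·2)=3/16, b=Δ1−h1·(2M1+M2)/6=0
t_q=1/2 → seg 0, τ=1/2; S=-1+9/4·τ+0·τ²+-3/16·τ³=13/128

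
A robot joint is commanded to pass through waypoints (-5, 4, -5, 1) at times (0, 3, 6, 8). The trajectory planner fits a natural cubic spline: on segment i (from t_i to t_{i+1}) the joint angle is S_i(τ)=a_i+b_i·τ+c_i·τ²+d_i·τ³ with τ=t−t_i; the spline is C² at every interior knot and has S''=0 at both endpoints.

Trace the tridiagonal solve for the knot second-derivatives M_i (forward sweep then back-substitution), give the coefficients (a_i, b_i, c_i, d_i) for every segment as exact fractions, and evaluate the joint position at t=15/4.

  seg 0: a=-5 b=189/37 c=0 d=-26/111
  seg 1: a=4 b=-45/37 c=-78/37 d=56/111
  seg 2: a=-5 b=-9/37 c=90/37 d=-15/37
S(15/4) = 313/148

Δ: Δ0=3, Δ1=-3, Δ2=3
row 1: diag=12, rhs=-36; c'=1/4, d'=-3
row 2: denom=10−3·1/4=37/4; d'=(36−3·-3)/(37/4)=180/37
back: M2=180/37
back: M1=-3−1/4·180/37=-156/37
M: M0=0, M1=-156/37, M2=180/37, M3=0
seg 0: a=-5, c=M0/2=0, d=(M1−M0)/(6·3)=-26/111, b=Δ0−h0·(2M0+M1)/6=189/37
seg 1: a=4, c=M1/2=-78/37, d=(M2−M1)/(6·3)=56/111, b=Δ1−h1·(2M1+M2)/6=-45/37
seg 2: a=-5, c=M2/2=90/37, d=(M3−M2)/(6·2)=-15/37, b=Δ2−h2·(2M2+M3)/6=-9/37
t_q=15/4 → seg 1, τ=3/4; S=4+-45/37·τ+-78/37·τ²+56/111·τ³=313/148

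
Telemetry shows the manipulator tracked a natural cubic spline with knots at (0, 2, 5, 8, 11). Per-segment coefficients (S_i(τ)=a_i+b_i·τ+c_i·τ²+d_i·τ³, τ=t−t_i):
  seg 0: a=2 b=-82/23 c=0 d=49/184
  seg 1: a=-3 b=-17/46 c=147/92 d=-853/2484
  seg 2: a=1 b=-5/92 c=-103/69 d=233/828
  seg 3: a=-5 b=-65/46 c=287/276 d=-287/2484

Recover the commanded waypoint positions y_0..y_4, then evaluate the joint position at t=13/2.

y_0=2 y_1=-3 y_2=1 y_3=-5 y_4=-3
S(13/2) = -1097/736

y_0 = S_0(0) = a_0 = 2
y_1 = S_1(0) = a_1 = -3
y_2 = S_2(0) = a_2 = 1
y_3 = S_3(0) = a_3 = -5
y_4 = S_3(3) = -3
t_q=13/2 is in segment 2 (τ=3/2); S_2(τ)=-1097/736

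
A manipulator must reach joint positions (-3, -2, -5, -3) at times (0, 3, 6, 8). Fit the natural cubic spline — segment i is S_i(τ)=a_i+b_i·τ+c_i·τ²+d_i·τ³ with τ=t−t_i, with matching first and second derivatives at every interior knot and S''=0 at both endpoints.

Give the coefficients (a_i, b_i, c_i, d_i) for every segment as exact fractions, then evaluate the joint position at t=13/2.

  seg 0: a=-3 b=95/111 c=0 d=-58/999
  seg 1: a=-2 b=-79/111 c=-58/111 d=142/999
  seg 2: a=-5 b=-1/111 c=28/37 d=-14/111
S(13/2) = -715/148

Δ: Δ0=1/3, Δ1=-1, Δ2=1
row 1: diag=12, rhs=-8; c'=1/4, d'=-2/3
row 2: denom=10−3·1/4=37/4; d'=(12−3·-2/3)/(37/4)=56/37
back: M2=56/37
back: M1=-2/3−1/4·56/37=-116/111
M: M0=0, M1=-116/111, M2=56/37, M3=0
seg 0: a=-3, c=M0/2=0, d=(M1−M0)/(6·3)=-58/999, b=Δ0−h0·(2M0+M1)/6=95/111
seg 1: a=-2, c=M1/2=-58/111, d=(M2−M1)/(6·3)=142/999, b=Δ1−h1·(2M1+M2)/6=-79/111
seg 2: a=-5, c=M2/2=28/37, d=(M3−M2)/(6·2)=-14/111, b=Δ2−h2·(2M2+M3)/6=-1/111
t_q=13/2 → seg 2, τ=1/2; S=-5+-1/111·τ+28/37·τ²+-14/111·τ³=-715/148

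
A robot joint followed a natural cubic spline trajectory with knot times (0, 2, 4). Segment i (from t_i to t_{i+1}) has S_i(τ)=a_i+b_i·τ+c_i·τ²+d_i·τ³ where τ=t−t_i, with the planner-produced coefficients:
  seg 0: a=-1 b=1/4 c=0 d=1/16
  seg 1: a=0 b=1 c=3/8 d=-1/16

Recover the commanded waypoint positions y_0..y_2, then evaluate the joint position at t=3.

y_0=-1 y_1=0 y_2=3
S(3) = 21/16

y_0 = S_0(0) = a_0 = -1
y_1 = S_1(0) = a_1 = 0
y_2 = S_1(2) = 3
t_q=3 is in segment 1 (τ=1); S_1(τ)=21/16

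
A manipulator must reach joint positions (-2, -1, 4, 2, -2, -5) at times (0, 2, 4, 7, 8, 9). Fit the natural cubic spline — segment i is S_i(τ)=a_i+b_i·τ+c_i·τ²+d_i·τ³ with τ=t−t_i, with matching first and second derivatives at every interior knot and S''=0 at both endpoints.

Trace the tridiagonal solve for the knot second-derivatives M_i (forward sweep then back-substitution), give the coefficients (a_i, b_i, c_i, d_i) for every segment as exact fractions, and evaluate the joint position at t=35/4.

  seg 0: a=-2 b=-212/1551 c=0 d=1975/12408
  seg 1: a=-1 b=5501/3102 c=1975/2068 d=-3671/12408
  seg 2: a=4 b=3169/1551 c=-424/517 d=-43/1551
  seg 3: a=2 b=-5624/1551 c=-553/517 d=1079/1551
  seg 4: a=-2 b=-5705/1551 c=526/517 d=-526/1551
S(35/4) = -71627/16544

Δ: Δ0=1/2, Δ1=5/2, Δ2=-2/3, Δ3=-4, Δ4=-3
row 1: diag=8, rhs=12; c'=1/4, d'=3/2
row 2: denom=10−2·1/4=19/2; d'=(-19−2·3/2)/(19/2)=-44/19
row 3: denom=8−3·6/19=134/19; d'=(-20−3·-44/19)/(134/19)=-124/67
row 4: denom=4−1·19/134=517/134; d'=(6−1·-124/67)/(517/134)=1052/517
back: M4=1052/517
back: M3=-124/67−19/134·1052/517=-1106/517
back: M2=-44/19−6/19·-1106/517=-848/517
back: M1=3/2−1/4·-848/517=1975/1034
M: M0=0, M1=1975/1034, M2=-848/517, M3=-1106/517, M4=1052/517, M5=0
seg 0: a=-2, c=M0/2=0, d=(M1−M0)/(6·2)=1975/12408, b=Δ0−h0·(2M0+M1)/6=-212/1551
seg 1: a=-1, c=M1/2=1975/2068, d=(M2−M1)/(6·2)=-3671/12408, b=Δ1−h1·(2M1+M2)/6=5501/3102
seg 2: a=4, c=M2/2=-424/517, d=(M3−M2)/(6·3)=-43/1551, b=Δ2−h2·(2M2+M3)/6=3169/1551
seg 3: a=2, c=M3/2=-553/517, d=(M4−M3)/(6·1)=1079/1551, b=Δ3−h3·(2M3+M4)/6=-5624/1551
seg 4: a=-2, c=M4/2=526/517, d=(M5−M4)/(6·1)=-526/1551, b=Δ4−h4·(2M4+M5)/6=-5705/1551
t_q=35/4 → seg 4, τ=3/4; S=-2+-5705/1551·τ+526/517·τ²+-526/1551·τ³=-71627/16544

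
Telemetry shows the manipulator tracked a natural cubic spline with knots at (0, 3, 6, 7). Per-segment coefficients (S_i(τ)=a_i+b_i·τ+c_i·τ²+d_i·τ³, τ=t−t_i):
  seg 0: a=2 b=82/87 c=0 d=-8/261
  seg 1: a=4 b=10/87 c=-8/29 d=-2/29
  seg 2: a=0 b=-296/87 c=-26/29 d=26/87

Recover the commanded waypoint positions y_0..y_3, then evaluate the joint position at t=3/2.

y_0 = S_0(0) = a_0 = 2
y_1 = S_1(0) = a_1 = 4
y_2 = S_2(0) = a_2 = 0
y_3 = S_2(1) = -4
t_q=3/2 is in segment 0 (τ=3/2); S_0(τ)=96/29

y_0=2 y_1=4 y_2=0 y_3=-4
S(3/2) = 96/29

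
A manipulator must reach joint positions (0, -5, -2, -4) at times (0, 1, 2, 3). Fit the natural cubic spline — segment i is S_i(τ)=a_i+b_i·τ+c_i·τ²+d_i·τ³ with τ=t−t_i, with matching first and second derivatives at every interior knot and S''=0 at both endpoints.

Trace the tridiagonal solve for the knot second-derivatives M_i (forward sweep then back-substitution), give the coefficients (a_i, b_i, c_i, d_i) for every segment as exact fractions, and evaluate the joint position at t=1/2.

  seg 0: a=0 b=-112/15 c=0 d=37/15
  seg 1: a=-5 b=-1/15 c=37/5 d=-13/3
  seg 2: a=-2 b=26/15 c=-28/5 d=28/15
S(1/2) = -137/40

Δ: Δ0=-5, Δ1=3, Δ2=-2
row 1: diag=4, rhs=48; c'=1/4, d'=12
row 2: denom=4−1·1/4=15/4; d'=(-30−1·12)/(15/4)=-56/5
back: M2=-56/5
back: M1=12−1/4·-56/5=74/5
M: M0=0, M1=74/5, M2=-56/5, M3=0
seg 0: a=0, c=M0/2=0, d=(M1−M0)/(6·1)=37/15, b=Δ0−h0·(2M0+M1)/6=-112/15
seg 1: a=-5, c=M1/2=37/5, d=(M2−M1)/(6·1)=-13/3, b=Δ1−h1·(2M1+M2)/6=-1/15
seg 2: a=-2, c=M2/2=-28/5, d=(M3−M2)/(6·1)=28/15, b=Δ2−h2·(2M2+M3)/6=26/15
t_q=1/2 → seg 0, τ=1/2; S=0+-112/15·τ+0·τ²+37/15·τ³=-137/40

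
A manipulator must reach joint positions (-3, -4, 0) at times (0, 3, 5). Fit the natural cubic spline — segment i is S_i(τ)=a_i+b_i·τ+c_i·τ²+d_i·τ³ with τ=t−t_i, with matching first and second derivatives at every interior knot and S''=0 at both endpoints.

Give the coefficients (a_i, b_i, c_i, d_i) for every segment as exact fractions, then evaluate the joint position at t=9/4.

  seg 0: a=-3 b=-31/30 c=0 d=7/90
  seg 1: a=-4 b=16/15 c=7/10 d=-7/60
S(9/4) = -2841/640

Δ: Δ0=-1/3, Δ1=2
row 1: diag=10, rhs=14; c'=1/5, d'=7/5
back: M1=7/5
M: M0=0, M1=7/5, M2=0
seg 0: a=-3, c=M0/2=0, d=(M1−M0)/(6·3)=7/90, b=Δ0−h0·(2M0+M1)/6=-31/30
seg 1: a=-4, c=M1/2=7/10, d=(M2−M1)/(6·2)=-7/60, b=Δ1−h1·(2M1+M2)/6=16/15
t_q=9/4 → seg 0, τ=9/4; S=-3+-31/30·τ+0·τ²+7/90·τ³=-2841/640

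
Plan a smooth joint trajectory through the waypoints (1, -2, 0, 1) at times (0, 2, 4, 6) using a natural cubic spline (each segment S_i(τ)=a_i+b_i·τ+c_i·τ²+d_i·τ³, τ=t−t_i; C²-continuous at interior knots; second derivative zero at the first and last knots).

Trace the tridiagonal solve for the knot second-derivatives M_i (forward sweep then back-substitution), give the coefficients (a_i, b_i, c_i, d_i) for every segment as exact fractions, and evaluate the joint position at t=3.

Δ: Δ0=-3/2, Δ1=1, Δ2=1/2
row 1: diag=8, rhs=15; c'=1/4, d'=15/8
row 2: denom=8−2·1/4=15/2; d'=(-3−2·15/8)/(15/2)=-9/10
back: M2=-9/10
back: M1=15/8−1/4·-9/10=21/10
M: M0=0, M1=21/10, M2=-9/10, M3=0
seg 0: a=1, c=M0/2=0, d=(M1−M0)/(6·2)=7/40, b=Δ0−h0·(2M0+M1)/6=-11/5
seg 1: a=-2, c=M1/2=21/20, d=(M2−M1)/(6·2)=-1/4, b=Δ1−h1·(2M1+M2)/6=-1/10
seg 2: a=0, c=M2/2=-9/20, d=(M3−M2)/(6·2)=3/40, b=Δ2−h2·(2M2+M3)/6=11/10
t_q=3 → seg 1, τ=1; S=-2+-1/10·τ+21/20·τ²+-1/4·τ³=-13/10

  seg 0: a=1 b=-11/5 c=0 d=7/40
  seg 1: a=-2 b=-1/10 c=21/20 d=-1/4
  seg 2: a=0 b=11/10 c=-9/20 d=3/40
S(3) = -13/10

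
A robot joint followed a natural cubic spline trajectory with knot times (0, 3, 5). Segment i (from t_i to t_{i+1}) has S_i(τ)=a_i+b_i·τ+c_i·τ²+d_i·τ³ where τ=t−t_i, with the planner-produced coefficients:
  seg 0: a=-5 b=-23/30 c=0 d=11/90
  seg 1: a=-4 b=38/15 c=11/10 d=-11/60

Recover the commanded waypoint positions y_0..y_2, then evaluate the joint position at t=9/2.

y_0 = S_0(0) = a_0 = -5
y_1 = S_1(0) = a_1 = -4
y_2 = S_1(2) = 4
t_q=9/2 is in segment 1 (τ=3/2); S_1(τ)=53/32

y_0=-5 y_1=-4 y_2=4
S(9/2) = 53/32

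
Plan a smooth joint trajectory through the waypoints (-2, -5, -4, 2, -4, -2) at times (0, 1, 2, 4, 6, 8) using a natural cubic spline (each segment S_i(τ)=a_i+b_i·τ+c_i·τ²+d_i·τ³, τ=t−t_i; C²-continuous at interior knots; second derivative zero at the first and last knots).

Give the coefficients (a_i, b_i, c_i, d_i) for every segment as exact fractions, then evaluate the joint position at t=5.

  seg 0: a=-2 b=-1209/313 c=0 d=270/313
  seg 1: a=-5 b=-399/313 c=810/313 d=-98/313
  seg 2: a=-4 b=927/313 c=516/313 d=-255/313
  seg 3: a=2 b=-69/313 c=-1014/313 d=579/626
  seg 4: a=-4 b=-651/313 c=723/313 d=-241/626
S(5) = -335/626

Δ: Δ0=-3, Δ1=1, Δ2=3, Δ3=-3, Δ4=1
row 1: diag=4, rhs=24; c'=1/4, d'=6
row 2: denom=6−1·1/4=23/4; d'=(12−1·6)/(23/4)=24/23
row 3: denom=8−2·8/23=168/23; d'=(-36−2·24/23)/(168/23)=-73/14
row 4: denom=8−2·23/84=313/42; d'=(24−2·-73/14)/(313/42)=1446/313
back: M4=1446/313
back: M3=-73/14−23/84·1446/313=-2028/313
back: M2=24/23−8/23·-2028/313=1032/313
back: M1=6−1/4·1032/313=1620/313
M: M0=0, M1=1620/313, M2=1032/313, M3=-2028/313, M4=1446/313, M5=0
seg 0: a=-2, c=M0/2=0, d=(M1−M0)/(6·1)=270/313, b=Δ0−h0·(2M0+M1)/6=-1209/313
seg 1: a=-5, c=M1/2=810/313, d=(M2−M1)/(6·1)=-98/313, b=Δ1−h1·(2M1+M2)/6=-399/313
seg 2: a=-4, c=M2/2=516/313, d=(M3−M2)/(6·2)=-255/313, b=Δ2−h2·(2M2+M3)/6=927/313
seg 3: a=2, c=M3/2=-1014/313, d=(M4−M3)/(6·2)=579/626, b=Δ3−h3·(2M3+M4)/6=-69/313
seg 4: a=-4, c=M4/2=723/313, d=(M5−M4)/(6·2)=-241/626, b=Δ4−h4·(2M4+M5)/6=-651/313
t_q=5 → seg 3, τ=1; S=2+-69/313·τ+-1014/313·τ²+579/626·τ³=-335/626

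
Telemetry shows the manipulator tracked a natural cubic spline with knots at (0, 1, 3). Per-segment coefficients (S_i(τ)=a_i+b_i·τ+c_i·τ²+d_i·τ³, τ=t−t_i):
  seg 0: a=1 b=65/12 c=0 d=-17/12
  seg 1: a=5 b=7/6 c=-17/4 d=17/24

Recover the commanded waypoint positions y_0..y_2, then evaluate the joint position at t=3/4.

y_0=1 y_1=5 y_2=-4
S(3/4) = 1143/256

y_0 = S_0(0) = a_0 = 1
y_1 = S_1(0) = a_1 = 5
y_2 = S_1(2) = -4
t_q=3/4 is in segment 0 (τ=3/4); S_0(τ)=1143/256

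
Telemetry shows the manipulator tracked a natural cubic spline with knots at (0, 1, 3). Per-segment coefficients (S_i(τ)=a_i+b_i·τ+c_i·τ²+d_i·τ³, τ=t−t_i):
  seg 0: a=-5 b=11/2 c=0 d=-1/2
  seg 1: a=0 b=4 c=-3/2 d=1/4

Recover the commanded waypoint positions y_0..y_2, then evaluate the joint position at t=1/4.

y_0=-5 y_1=0 y_2=4
S(1/4) = -465/128

y_0 = S_0(0) = a_0 = -5
y_1 = S_1(0) = a_1 = 0
y_2 = S_1(2) = 4
t_q=1/4 is in segment 0 (τ=1/4); S_0(τ)=-465/128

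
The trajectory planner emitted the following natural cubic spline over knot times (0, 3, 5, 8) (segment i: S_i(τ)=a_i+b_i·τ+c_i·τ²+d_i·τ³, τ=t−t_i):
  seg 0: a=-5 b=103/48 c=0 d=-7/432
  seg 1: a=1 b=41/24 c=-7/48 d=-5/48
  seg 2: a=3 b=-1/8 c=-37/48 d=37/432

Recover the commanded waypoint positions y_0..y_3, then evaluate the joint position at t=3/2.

y_0 = S_0(0) = a_0 = -5
y_1 = S_1(0) = a_1 = 1
y_2 = S_2(0) = a_2 = 3
y_3 = S_2(3) = -2
t_q=3/2 is in segment 0 (τ=3/2); S_0(τ)=-235/128

y_0=-5 y_1=1 y_2=3 y_3=-2
S(3/2) = -235/128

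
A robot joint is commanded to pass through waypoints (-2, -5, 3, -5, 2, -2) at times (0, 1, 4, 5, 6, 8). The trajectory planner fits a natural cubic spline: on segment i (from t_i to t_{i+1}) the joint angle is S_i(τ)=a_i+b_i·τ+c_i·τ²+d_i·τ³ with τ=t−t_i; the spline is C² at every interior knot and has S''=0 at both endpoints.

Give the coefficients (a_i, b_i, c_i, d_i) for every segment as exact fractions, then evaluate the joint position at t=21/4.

Δ: Δ0=-3, Δ1=8/3, Δ2=-8, Δ3=7, Δ4=-2
row 1: diag=8, rhs=34; c'=3/8, d'=17/4
row 2: denom=8−3·3/8=55/8; d'=(-64−3·17/4)/(55/8)=-614/55
row 3: denom=4−1·8/55=212/55; d'=(90−1·-614/55)/(212/55)=1391/53
row 4: denom=6−1·55/212=1217/212; d'=(-54−1·1391/53)/(1217/212)=-17012/1217
back: M4=-17012/1217
back: M3=1391/53−55/212·-17012/1217=36354/1217
back: M2=-614/55−8/55·36354/1217=-18874/1217
back: M1=17/4−3/8·-18874/1217=12250/1217
M: M0=0, M1=12250/1217, M2=-18874/1217, M3=36354/1217, M4=-17012/1217, M5=0
seg 0: a=-2, c=M0/2=0, d=(M1−M0)/(6·1)=6125/3651, b=Δ0−h0·(2M0+M1)/6=-17078/3651
seg 1: a=-5, c=M1/2=6125/1217, d=(M2−M1)/(6·3)=-15562/10953, b=Δ1−h1·(2M1+M2)/6=1297/3651
seg 2: a=3, c=M2/2=-9437/1217, d=(M3−M2)/(6·1)=27614/3651, b=Δ2−h2·(2M2+M3)/6=-28511/3651
seg 3: a=-5, c=M3/2=18177/1217, d=(M4−M3)/(6·1)=-26683/3651, b=Δ3−h3·(2M3+M4)/6=-2291/3651
seg 4: a=2, c=M4/2=-8506/1217, d=(M5−M4)/(6·2)=4253/3651, b=Δ4−h4·(2M4+M5)/6=26722/3651
t_q=21/4 → seg 3, τ=1/4; S=-5+-2291/3651·τ+18177/1217·τ²+-26683/3651·τ³=-337845/77888

  seg 0: a=-2 b=-17078/3651 c=0 d=6125/3651
  seg 1: a=-5 b=1297/3651 c=6125/1217 d=-15562/10953
  seg 2: a=3 b=-28511/3651 c=-9437/1217 d=27614/3651
  seg 3: a=-5 b=-2291/3651 c=18177/1217 d=-26683/3651
  seg 4: a=2 b=26722/3651 c=-8506/1217 d=4253/3651
S(21/4) = -337845/77888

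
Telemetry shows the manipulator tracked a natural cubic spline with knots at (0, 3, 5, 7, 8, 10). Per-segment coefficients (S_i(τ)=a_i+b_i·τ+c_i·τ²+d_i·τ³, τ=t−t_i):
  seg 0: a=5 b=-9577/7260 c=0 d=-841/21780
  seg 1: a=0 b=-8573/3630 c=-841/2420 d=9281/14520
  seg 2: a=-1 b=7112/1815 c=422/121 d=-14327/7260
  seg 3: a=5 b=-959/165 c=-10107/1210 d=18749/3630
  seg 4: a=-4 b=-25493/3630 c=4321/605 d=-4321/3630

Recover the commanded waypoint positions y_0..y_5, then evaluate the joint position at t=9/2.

y_0 = S_0(0) = a_0 = 5
y_1 = S_1(0) = a_1 = 0
y_2 = S_2(0) = a_2 = -1
y_3 = S_3(0) = a_3 = 5
y_4 = S_4(0) = a_4 = -4
y_5 = S_4(2) = 1
t_q=9/2 is in segment 1 (τ=3/2); S_1(τ)=-16783/7744

y_0=5 y_1=0 y_2=-1 y_3=5 y_4=-4 y_5=1
S(9/2) = -16783/7744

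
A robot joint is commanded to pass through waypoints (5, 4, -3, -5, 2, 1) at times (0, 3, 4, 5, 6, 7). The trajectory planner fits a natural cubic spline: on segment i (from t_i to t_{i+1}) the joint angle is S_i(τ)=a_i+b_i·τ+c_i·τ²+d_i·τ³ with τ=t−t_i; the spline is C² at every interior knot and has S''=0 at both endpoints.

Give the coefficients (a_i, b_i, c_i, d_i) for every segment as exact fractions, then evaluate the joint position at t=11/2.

Δ: Δ0=-1/3, Δ1=-7, Δ2=-2, Δ3=7, Δ4=-1
row 1: diag=8, rhs=-40; c'=1/8, d'=-5
row 2: denom=4−1·1/8=31/8; d'=(30−1·-5)/(31/8)=280/31
row 3: denom=4−1·8/31=116/31; d'=(54−1·280/31)/(116/31)=697/58
row 4: denom=4−1·31/116=433/116; d'=(-48−1·697/58)/(433/116)=-6962/433
back: M4=-6962/433
back: M3=697/58−31/116·-6962/433=7064/433
back: M2=280/31−8/31·7064/433=2088/433
back: M1=-5−1/8·2088/433=-2426/433
M: M0=0, M1=-2426/433, M2=2088/433, M3=7064/433, M4=-6962/433, M5=0
seg 0: a=5, c=M0/2=0, d=(M1−M0)/(6·3)=-1213/3897, b=Δ0−h0·(2M0+M1)/6=3206/1299
seg 1: a=4, c=M1/2=-1213/433, d=(M2−M1)/(6·1)=2257/1299, b=Δ1−h1·(2M1+M2)/6=-7711/1299
seg 2: a=-3, c=M2/2=1044/433, d=(M3−M2)/(6·1)=2488/1299, b=Δ2−h2·(2M2+M3)/6=-8218/1299
seg 3: a=-5, c=M3/2=3532/433, d=(M4−M3)/(6·1)=-7013/1299, b=Δ3−h3·(2M3+M4)/6=5510/1299
seg 4: a=2, c=M4/2=-3481/433, d=(M5−M4)/(6·1)=3481/1299, b=Δ4−h4·(2M4+M5)/6=5663/1299
t_q=11/2 → seg 3, τ=1/2; S=-5+5510/1299·τ+3532/433·τ²+-7013/1299·τ³=-5247/3464

  seg 0: a=5 b=3206/1299 c=0 d=-1213/3897
  seg 1: a=4 b=-7711/1299 c=-1213/433 d=2257/1299
  seg 2: a=-3 b=-8218/1299 c=1044/433 d=2488/1299
  seg 3: a=-5 b=5510/1299 c=3532/433 d=-7013/1299
  seg 4: a=2 b=5663/1299 c=-3481/433 d=3481/1299
S(11/2) = -5247/3464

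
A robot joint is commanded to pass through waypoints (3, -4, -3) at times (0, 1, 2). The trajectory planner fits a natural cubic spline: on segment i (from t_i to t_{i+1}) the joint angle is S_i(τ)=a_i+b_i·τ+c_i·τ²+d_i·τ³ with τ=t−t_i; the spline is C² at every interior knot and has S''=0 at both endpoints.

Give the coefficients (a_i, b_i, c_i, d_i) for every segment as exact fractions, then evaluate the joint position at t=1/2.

  seg 0: a=3 b=-9 c=0 d=2
  seg 1: a=-4 b=-3 c=6 d=-2
S(1/2) = -5/4

Δ: Δ0=-7, Δ1=1
row 1: diag=4, rhs=48; c'=1/4, d'=12
back: M1=12
M: M0=0, M1=12, M2=0
seg 0: a=3, c=M0/2=0, d=(M1−M0)/(6·1)=2, b=Δ0−h0·(2M0+M1)/6=-9
seg 1: a=-4, c=M1/2=6, d=(M2−M1)/(6·1)=-2, b=Δ1−h1·(2M1+M2)/6=-3
t_q=1/2 → seg 0, τ=1/2; S=3+-9·τ+0·τ²+2·τ³=-5/4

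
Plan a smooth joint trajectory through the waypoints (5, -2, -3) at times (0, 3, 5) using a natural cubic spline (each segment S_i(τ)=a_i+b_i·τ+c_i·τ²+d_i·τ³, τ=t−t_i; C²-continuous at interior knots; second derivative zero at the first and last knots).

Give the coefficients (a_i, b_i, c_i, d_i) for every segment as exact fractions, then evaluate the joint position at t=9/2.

  seg 0: a=5 b=-173/60 c=0 d=11/180
  seg 1: a=-2 b=-37/30 c=11/20 d=-11/120
S(9/2) = -187/64

Δ: Δ0=-7/3, Δ1=-1/2
row 1: diag=10, rhs=11; c'=1/5, d'=11/10
back: M1=11/10
M: M0=0, M1=11/10, M2=0
seg 0: a=5, c=M0/2=0, d=(M1−M0)/(6·3)=11/180, b=Δ0−h0·(2M0+M1)/6=-173/60
seg 1: a=-2, c=M1/2=11/20, d=(M2−M1)/(6·2)=-11/120, b=Δ1−h1·(2M1+M2)/6=-37/30
t_q=9/2 → seg 1, τ=3/2; S=-2+-37/30·τ+11/20·τ²+-11/120·τ³=-187/64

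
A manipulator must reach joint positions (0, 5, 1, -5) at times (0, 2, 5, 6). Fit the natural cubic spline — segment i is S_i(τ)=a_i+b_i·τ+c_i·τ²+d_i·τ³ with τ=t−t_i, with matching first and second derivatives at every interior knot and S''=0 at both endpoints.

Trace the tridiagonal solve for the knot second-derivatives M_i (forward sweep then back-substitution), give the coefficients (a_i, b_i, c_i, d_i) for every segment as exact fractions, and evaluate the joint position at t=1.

Δ: Δ0=5/2, Δ1=-4/3, Δ2=-6
row 1: diag=10, rhs=-23; c'=3/10, d'=-23/10
row 2: denom=8−3·3/10=71/10; d'=(-28−3·-23/10)/(71/10)=-211/71
back: M2=-211/71
back: M1=-23/10−3/10·-211/71=-100/71
M: M0=0, M1=-100/71, M2=-211/71, M3=0
seg 0: a=0, c=M0/2=0, d=(M1−M0)/(6·2)=-25/213, b=Δ0−h0·(2M0+M1)/6=1265/426
seg 1: a=5, c=M1/2=-50/71, d=(M2−M1)/(6·3)=-37/426, b=Δ1−h1·(2M1+M2)/6=665/426
seg 2: a=1, c=M2/2=-211/142, d=(M3−M2)/(6·1)=211/426, b=Δ2−h2·(2M2+M3)/6=-1067/213
t_q=1 → seg 0, τ=1; S=0+1265/426·τ+0·τ²+-25/213·τ³=405/142

  seg 0: a=0 b=1265/426 c=0 d=-25/213
  seg 1: a=5 b=665/426 c=-50/71 d=-37/426
  seg 2: a=1 b=-1067/213 c=-211/142 d=211/426
S(1) = 405/142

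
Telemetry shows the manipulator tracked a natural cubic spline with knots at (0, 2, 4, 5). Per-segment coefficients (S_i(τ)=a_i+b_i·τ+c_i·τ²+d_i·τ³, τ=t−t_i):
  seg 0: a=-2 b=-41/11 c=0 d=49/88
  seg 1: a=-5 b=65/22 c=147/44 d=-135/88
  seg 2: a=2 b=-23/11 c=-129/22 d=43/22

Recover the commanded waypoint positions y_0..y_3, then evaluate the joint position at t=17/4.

y_0 = S_0(0) = a_0 = -2
y_1 = S_1(0) = a_1 = -5
y_2 = S_2(0) = a_2 = 2
y_3 = S_2(1) = -4
t_q=17/4 is in segment 2 (τ=1/4); S_2(τ)=1607/1408

y_0=-2 y_1=-5 y_2=2 y_3=-4
S(17/4) = 1607/1408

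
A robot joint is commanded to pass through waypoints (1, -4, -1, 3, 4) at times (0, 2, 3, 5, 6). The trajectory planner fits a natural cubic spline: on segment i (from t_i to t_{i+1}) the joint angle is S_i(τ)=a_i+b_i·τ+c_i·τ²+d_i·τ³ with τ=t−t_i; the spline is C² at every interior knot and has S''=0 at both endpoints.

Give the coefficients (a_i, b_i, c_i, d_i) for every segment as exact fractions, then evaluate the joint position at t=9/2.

  seg 0: a=1 b=-275/62 c=0 d=15/31
  seg 1: a=-4 b=85/62 c=90/31 d=-79/62
  seg 2: a=-1 b=104/31 c=-57/62 d=15/124
  seg 3: a=3 b=35/31 c=-6/31 d=2/31
S(9/2) = 2353/992

Δ: Δ0=-5/2, Δ1=3, Δ2=2, Δ3=1
row 1: diag=6, rhs=33; c'=1/6, d'=11/2
row 2: denom=6−1·1/6=35/6; d'=(-6−1·11/2)/(35/6)=-69/35
row 3: denom=6−2·12/35=186/35; d'=(-6−2·-69/35)/(186/35)=-12/31
back: M3=-12/31
back: M2=-69/35−12/35·-12/31=-57/31
back: M1=11/2−1/6·-57/31=180/31
M: M0=0, M1=180/31, M2=-57/31, M3=-12/31, M4=0
seg 0: a=1, c=M0/2=0, d=(M1−M0)/(6·2)=15/31, b=Δ0−h0·(2M0+M1)/6=-275/62
seg 1: a=-4, c=M1/2=90/31, d=(M2−M1)/(6·1)=-79/62, b=Δ1−h1·(2M1+M2)/6=85/62
seg 2: a=-1, c=M2/2=-57/62, d=(M3−M2)/(6·2)=15/124, b=Δ2−h2·(2M2+M3)/6=104/31
seg 3: a=3, c=M3/2=-6/31, d=(M4−M3)/(6·1)=2/31, b=Δ3−h3·(2M3+M4)/6=35/31
t_q=9/2 → seg 2, τ=3/2; S=-1+104/31·τ+-57/62·τ²+15/124·τ³=2353/992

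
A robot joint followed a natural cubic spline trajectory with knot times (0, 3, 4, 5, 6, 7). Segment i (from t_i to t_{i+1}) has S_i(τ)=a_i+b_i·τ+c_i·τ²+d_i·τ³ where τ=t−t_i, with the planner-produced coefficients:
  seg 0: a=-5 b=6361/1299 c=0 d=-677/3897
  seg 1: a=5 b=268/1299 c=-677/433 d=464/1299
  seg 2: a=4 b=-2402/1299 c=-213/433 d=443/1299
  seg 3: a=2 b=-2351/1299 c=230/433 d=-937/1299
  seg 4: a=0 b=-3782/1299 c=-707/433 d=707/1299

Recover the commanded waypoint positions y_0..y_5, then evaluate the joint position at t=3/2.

y_0 = S_0(0) = a_0 = -5
y_1 = S_1(0) = a_1 = 5
y_2 = S_2(0) = a_2 = 4
y_3 = S_3(0) = a_3 = 2
y_4 = S_4(0) = a_4 = 0
y_5 = S_4(1) = -4
t_q=3/2 is in segment 0 (τ=3/2); S_0(τ)=6093/3464

y_0=-5 y_1=5 y_2=4 y_3=2 y_4=0 y_5=-4
S(3/2) = 6093/3464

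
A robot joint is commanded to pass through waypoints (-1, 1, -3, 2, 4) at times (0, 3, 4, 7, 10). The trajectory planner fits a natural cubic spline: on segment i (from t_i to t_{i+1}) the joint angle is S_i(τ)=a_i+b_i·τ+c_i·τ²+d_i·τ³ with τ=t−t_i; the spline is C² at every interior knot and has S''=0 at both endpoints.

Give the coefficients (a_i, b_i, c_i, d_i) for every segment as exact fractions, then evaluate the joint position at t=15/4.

Δ: Δ0=2/3, Δ1=-4, Δ2=5/3, Δ3=2/3
row 1: diag=8, rhs=-28; c'=1/8, d'=-7/2
row 2: denom=8−1·1/8=63/8; d'=(34−1·-7/2)/(63/8)=100/21
row 3: denom=12−3·8/21=76/7; d'=(-6−3·100/21)/(76/7)=-71/38
back: M3=-71/38
back: M2=100/21−8/21·-71/38=104/19
back: M1=-7/2−1/8·104/19=-159/38
M: M0=0, M1=-159/38, M2=104/19, M3=-71/38, M4=0
seg 0: a=-1, c=M0/2=0, d=(M1−M0)/(6·3)=-53/228, b=Δ0−h0·(2M0+M1)/6=629/228
seg 1: a=1, c=M1/2=-159/76, d=(M2−M1)/(6·1)=367/228, b=Δ1−h1·(2M1+M2)/6=-401/114
seg 2: a=-3, c=M2/2=52/19, d=(M3−M2)/(6·3)=-31/76, b=Δ2−h2·(2M2+M3)/6=-655/228
seg 3: a=2, c=M3/2=-71/76, d=(M4−M3)/(6·3)=71/684, b=Δ3−h3·(2M3+M4)/6=289/114
t_q=15/4 → seg 1, τ=3/4; S=1+-401/114·τ+-159/76·τ²+367/228·τ³=-10389/4864

  seg 0: a=-1 b=629/228 c=0 d=-53/228
  seg 1: a=1 b=-401/114 c=-159/76 d=367/228
  seg 2: a=-3 b=-655/228 c=52/19 d=-31/76
  seg 3: a=2 b=289/114 c=-71/76 d=71/684
S(15/4) = -10389/4864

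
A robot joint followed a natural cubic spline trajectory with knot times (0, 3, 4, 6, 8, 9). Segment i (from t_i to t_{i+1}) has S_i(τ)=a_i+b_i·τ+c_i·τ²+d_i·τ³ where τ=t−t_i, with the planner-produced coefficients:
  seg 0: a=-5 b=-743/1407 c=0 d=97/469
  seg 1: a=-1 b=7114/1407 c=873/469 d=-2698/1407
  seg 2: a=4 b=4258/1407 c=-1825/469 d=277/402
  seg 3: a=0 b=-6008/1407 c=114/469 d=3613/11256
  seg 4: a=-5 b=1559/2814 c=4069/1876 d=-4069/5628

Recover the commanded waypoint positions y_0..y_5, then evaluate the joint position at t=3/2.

y_0=-5 y_1=-1 y_2=4 y_3=0 y_4=-5 y_5=-3
S(3/2) = -19113/3752

y_0 = S_0(0) = a_0 = -5
y_1 = S_1(0) = a_1 = -1
y_2 = S_2(0) = a_2 = 4
y_3 = S_3(0) = a_3 = 0
y_4 = S_4(0) = a_4 = -5
y_5 = S_4(1) = -3
t_q=3/2 is in segment 0 (τ=3/2); S_0(τ)=-19113/3752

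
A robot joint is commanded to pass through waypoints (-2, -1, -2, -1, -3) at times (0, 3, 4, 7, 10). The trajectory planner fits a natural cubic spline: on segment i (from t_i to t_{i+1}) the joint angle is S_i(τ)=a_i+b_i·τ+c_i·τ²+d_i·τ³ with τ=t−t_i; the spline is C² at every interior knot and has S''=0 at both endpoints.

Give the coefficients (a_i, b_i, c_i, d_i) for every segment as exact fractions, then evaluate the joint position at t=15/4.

  seg 0: a=-2 b=211/228 c=0 d=-5/76
  seg 1: a=-1 b=-97/114 c=-45/76 d=101/228
  seg 2: a=-2 b=-161/228 c=14/19 d=-89/684
  seg 3: a=-1 b=23/114 c=-33/76 d=11/228
S(15/4) = -8679/4864

Δ: Δ0=1/3, Δ1=-1, Δ2=1/3, Δ3=-2/3
row 1: diag=8, rhs=-8; c'=1/8, d'=-1
row 2: denom=8−1·1/8=63/8; d'=(8−1·-1)/(63/8)=8/7
row 3: denom=12−3·8/21=76/7; d'=(-6−3·8/7)/(76/7)=-33/38
back: M3=-33/38
back: M2=8/7−8/21·-33/38=28/19
back: M1=-1−1/8·28/19=-45/38
M: M0=0, M1=-45/38, M2=28/19, M3=-33/38, M4=0
seg 0: a=-2, c=M0/2=0, d=(M1−M0)/(6·3)=-5/76, b=Δ0−h0·(2M0+M1)/6=211/228
seg 1: a=-1, c=M1/2=-45/76, d=(M2−M1)/(6·1)=101/228, b=Δ1−h1·(2M1+M2)/6=-97/114
seg 2: a=-2, c=M2/2=14/19, d=(M3−M2)/(6·3)=-89/684, b=Δ2−h2·(2M2+M3)/6=-161/228
seg 3: a=-1, c=M3/2=-33/76, d=(M4−M3)/(6·3)=11/228, b=Δ3−h3·(2M3+M4)/6=23/114
t_q=15/4 → seg 1, τ=3/4; S=-1+-97/114·τ+-45/76·τ²+101/228·τ³=-8679/4864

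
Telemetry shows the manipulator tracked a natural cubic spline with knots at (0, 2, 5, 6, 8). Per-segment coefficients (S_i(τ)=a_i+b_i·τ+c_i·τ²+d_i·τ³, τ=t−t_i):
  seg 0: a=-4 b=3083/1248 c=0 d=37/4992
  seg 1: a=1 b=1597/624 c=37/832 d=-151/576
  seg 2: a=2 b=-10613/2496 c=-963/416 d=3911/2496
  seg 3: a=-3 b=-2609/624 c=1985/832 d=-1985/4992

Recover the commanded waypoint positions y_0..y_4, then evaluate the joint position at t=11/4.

y_0=-4 y_1=1 y_2=2 y_3=-3 y_4=-5
S(11/4) = 150899/53248

y_0 = S_0(0) = a_0 = -4
y_1 = S_1(0) = a_1 = 1
y_2 = S_2(0) = a_2 = 2
y_3 = S_3(0) = a_3 = -3
y_4 = S_3(2) = -5
t_q=11/4 is in segment 1 (τ=3/4); S_1(τ)=150899/53248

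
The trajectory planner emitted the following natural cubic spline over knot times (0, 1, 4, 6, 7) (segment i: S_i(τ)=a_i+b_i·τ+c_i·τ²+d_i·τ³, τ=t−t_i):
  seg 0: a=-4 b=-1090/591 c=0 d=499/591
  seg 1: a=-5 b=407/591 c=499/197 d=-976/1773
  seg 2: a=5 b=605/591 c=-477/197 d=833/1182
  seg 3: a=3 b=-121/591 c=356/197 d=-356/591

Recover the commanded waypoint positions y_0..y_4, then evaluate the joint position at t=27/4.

y_0 = S_0(0) = a_0 = -4
y_1 = S_1(0) = a_1 = -5
y_2 = S_2(0) = a_2 = 5
y_3 = S_3(0) = a_3 = 3
y_4 = S_3(1) = 4
t_q=27/4 is in segment 3 (τ=3/4); S_3(τ)=11375/3152

y_0=-4 y_1=-5 y_2=5 y_3=3 y_4=4
S(27/4) = 11375/3152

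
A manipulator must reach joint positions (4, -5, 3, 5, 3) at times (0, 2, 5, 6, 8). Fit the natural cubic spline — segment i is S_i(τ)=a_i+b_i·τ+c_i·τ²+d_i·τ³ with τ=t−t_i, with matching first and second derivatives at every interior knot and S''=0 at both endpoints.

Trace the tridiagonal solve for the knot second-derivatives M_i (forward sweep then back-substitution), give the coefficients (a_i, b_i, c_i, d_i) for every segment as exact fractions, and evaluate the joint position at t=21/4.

Δ: Δ0=-9/2, Δ1=8/3, Δ2=2, Δ3=-1
row 1: diag=10, rhs=43; c'=3/10, d'=43/10
row 2: denom=8−3·3/10=71/10; d'=(-4−3·43/10)/(71/10)=-169/71
row 3: denom=6−1·10/71=416/71; d'=(-18−1·-169/71)/(416/71)=-1109/416
back: M3=-1109/416
back: M2=-169/71−10/71·-1109/416=-417/208
back: M1=43/10−3/10·-417/208=2039/416
M: M0=0, M1=2039/416, M2=-417/208, M3=-1109/416, M4=0
seg 0: a=4, c=M0/2=0, d=(M1−M0)/(6·2)=2039/4992, b=Δ0−h0·(2M0+M1)/6=-7655/1248
seg 1: a=-5, c=M1/2=2039/832, d=(M2−M1)/(6·3)=-221/576, b=Δ1−h1·(2M1+M2)/6=-769/624
seg 2: a=3, c=M2/2=-417/416, d=(M3−M2)/(6·1)=-275/2496, b=Δ2−h2·(2M2+M3)/6=7769/2496
seg 3: a=5, c=M3/2=-1109/832, d=(M4−M3)/(6·2)=1109/4992, b=Δ3−h3·(2M3+M4)/6=485/624
t_q=21/4 → seg 2, τ=1/4; S=3+7769/2496·τ+-417/416·τ²+-275/2496·τ³=197751/53248

  seg 0: a=4 b=-7655/1248 c=0 d=2039/4992
  seg 1: a=-5 b=-769/624 c=2039/832 d=-221/576
  seg 2: a=3 b=7769/2496 c=-417/416 d=-275/2496
  seg 3: a=5 b=485/624 c=-1109/832 d=1109/4992
S(21/4) = 197751/53248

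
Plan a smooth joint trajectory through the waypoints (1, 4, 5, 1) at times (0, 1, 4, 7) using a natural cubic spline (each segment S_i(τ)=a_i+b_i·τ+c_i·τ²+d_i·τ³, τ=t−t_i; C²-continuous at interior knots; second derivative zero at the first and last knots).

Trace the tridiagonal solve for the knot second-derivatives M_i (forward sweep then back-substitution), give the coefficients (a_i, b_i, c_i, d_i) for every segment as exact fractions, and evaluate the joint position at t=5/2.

  seg 0: a=1 b=96/29 c=0 d=-9/29
  seg 1: a=4 b=69/29 c=-27/29 d=65/783
  seg 2: a=5 b=-28/29 c=-16/87 d=16/783
S(5/2) = 1335/232

Δ: Δ0=3, Δ1=1/3, Δ2=-4/3
row 1: diag=8, rhs=-16; c'=3/8, d'=-2
row 2: denom=12−3·3/8=87/8; d'=(-10−3·-2)/(87/8)=-32/87
back: M2=-32/87
back: M1=-2−3/8·-32/87=-54/29
M: M0=0, M1=-54/29, M2=-32/87, M3=0
seg 0: a=1, c=M0/2=0, d=(M1−M0)/(6·1)=-9/29, b=Δ0−h0·(2M0+M1)/6=96/29
seg 1: a=4, c=M1/2=-27/29, d=(M2−M1)/(6·3)=65/783, b=Δ1−h1·(2M1+M2)/6=69/29
seg 2: a=5, c=M2/2=-16/87, d=(M3−M2)/(6·3)=16/783, b=Δ2−h2·(2M2+M3)/6=-28/29
t_q=5/2 → seg 1, τ=3/2; S=4+69/29·τ+-27/29·τ²+65/783·τ³=1335/232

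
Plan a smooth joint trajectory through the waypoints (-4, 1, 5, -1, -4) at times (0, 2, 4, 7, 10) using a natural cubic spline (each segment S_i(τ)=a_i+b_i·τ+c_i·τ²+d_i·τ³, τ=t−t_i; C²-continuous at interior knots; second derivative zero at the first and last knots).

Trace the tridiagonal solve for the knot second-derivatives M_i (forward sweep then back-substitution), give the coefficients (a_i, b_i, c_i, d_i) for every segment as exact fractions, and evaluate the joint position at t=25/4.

Δ: Δ0=5/2, Δ1=2, Δ2=-2, Δ3=-1
row 1: diag=8, rhs=-3; c'=1/4, d'=-3/8
row 2: denom=10−2·1/4=19/2; d'=(-24−2·-3/8)/(19/2)=-93/38
row 3: denom=12−3·6/19=210/19; d'=(6−3·-93/38)/(210/19)=169/140
back: M3=169/140
back: M2=-93/38−6/19·169/140=-99/35
back: M1=-3/8−1/4·-99/35=93/280
M: M0=0, M1=93/280, M2=-99/35, M3=169/140, M4=0
seg 0: a=-4, c=M0/2=0, d=(M1−M0)/(6·2)=31/1120, b=Δ0−h0·(2M0+M1)/6=669/280
seg 1: a=1, c=M1/2=93/560, d=(M2−M1)/(6·2)=-59/224, b=Δ1−h1·(2M1+M2)/6=381/140
seg 2: a=5, c=M2/2=-99/70, d=(M3−M2)/(6·3)=113/504, b=Δ2−h2·(2M2+M3)/6=9/40
seg 3: a=-1, c=M3/2=169/280, d=(M4−M3)/(6·3)=-169/2520, b=Δ3−h3·(2M3+M4)/6=-309/140
t_q=25/4 → seg 2, τ=9/4; S=5+9/40·τ+-99/70·τ²+113/504·τ³=16133/17920

  seg 0: a=-4 b=669/280 c=0 d=31/1120
  seg 1: a=1 b=381/140 c=93/560 d=-59/224
  seg 2: a=5 b=9/40 c=-99/70 d=113/504
  seg 3: a=-1 b=-309/140 c=169/280 d=-169/2520
S(25/4) = 16133/17920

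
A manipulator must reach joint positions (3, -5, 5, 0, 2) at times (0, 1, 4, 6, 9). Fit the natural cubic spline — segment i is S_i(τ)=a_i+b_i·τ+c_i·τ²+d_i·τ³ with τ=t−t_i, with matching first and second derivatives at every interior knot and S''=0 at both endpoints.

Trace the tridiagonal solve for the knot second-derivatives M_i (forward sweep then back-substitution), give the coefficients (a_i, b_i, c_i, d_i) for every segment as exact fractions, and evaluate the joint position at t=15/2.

  seg 0: a=3 b=-3353/339 c=0 d=641/339
  seg 1: a=-5 b=-1430/339 c=641/113 d=-3209/3051
  seg 2: a=5 b=481/339 c=-1286/339 d=829/904
  seg 3: a=0 b=-1865/678 c=2317/1356 d=-2317/12204
S(15/2) = -3335/3616

Δ: Δ0=-8, Δ1=10/3, Δ2=-5/2, Δ3=2/3
row 1: diag=8, rhs=68; c'=3/8, d'=17/2
row 2: denom=10−3·3/8=71/8; d'=(-35−3·17/2)/(71/8)=-484/71
row 3: denom=10−2·16/71=678/71; d'=(19−2·-484/71)/(678/71)=2317/678
back: M3=2317/678
back: M2=-484/71−16/71·2317/678=-2572/339
back: M1=17/2−3/8·-2572/339=1282/113
M: M0=0, M1=1282/113, M2=-2572/339, M3=2317/678, M4=0
seg 0: a=3, c=M0/2=0, d=(M1−M0)/(6·1)=641/339, b=Δ0−h0·(2M0+M1)/6=-3353/339
seg 1: a=-5, c=M1/2=641/113, d=(M2−M1)/(6·3)=-3209/3051, b=Δ1−h1·(2M1+M2)/6=-1430/339
seg 2: a=5, c=M2/2=-1286/339, d=(M3−M2)/(6·2)=829/904, b=Δ2−h2·(2M2+M3)/6=481/339
seg 3: a=0, c=M3/2=2317/1356, d=(M4−M3)/(6·3)=-2317/12204, b=Δ3−h3·(2M3+M4)/6=-1865/678
t_q=15/2 → seg 3, τ=3/2; S=0+-1865/678·τ+2317/1356·τ²+-2317/12204·τ³=-3335/3616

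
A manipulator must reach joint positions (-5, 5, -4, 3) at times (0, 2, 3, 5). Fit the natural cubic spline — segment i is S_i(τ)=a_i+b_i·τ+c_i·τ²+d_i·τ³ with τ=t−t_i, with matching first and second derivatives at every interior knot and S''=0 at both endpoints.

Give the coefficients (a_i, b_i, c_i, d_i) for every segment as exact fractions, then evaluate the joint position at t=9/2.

  seg 0: a=-5 b=368/35 c=0 d=-193/140
  seg 1: a=5 b=-211/35 c=-579/70 d=53/10
  seg 2: a=-4 b=-467/70 c=267/35 d=-89/70
S(9/2) = -127/112

Δ: Δ0=5, Δ1=-9, Δ2=7/2
row 1: diag=6, rhs=-84; c'=1/6, d'=-14
row 2: denom=6−1·1/6=35/6; d'=(75−1·-14)/(35/6)=534/35
back: M2=534/35
back: M1=-14−1/6·534/35=-579/35
M: M0=0, M1=-579/35, M2=534/35, M3=0
seg 0: a=-5, c=M0/2=0, d=(M1−M0)/(6·2)=-193/140, b=Δ0−h0·(2M0+M1)/6=368/35
seg 1: a=5, c=M1/2=-579/70, d=(M2−M1)/(6·1)=53/10, b=Δ1−h1·(2M1+M2)/6=-211/35
seg 2: a=-4, c=M2/2=267/35, d=(M3−M2)/(6·2)=-89/70, b=Δ2−h2·(2M2+M3)/6=-467/70
t_q=9/2 → seg 2, τ=3/2; S=-4+-467/70·τ+267/35·τ²+-89/70·τ³=-127/112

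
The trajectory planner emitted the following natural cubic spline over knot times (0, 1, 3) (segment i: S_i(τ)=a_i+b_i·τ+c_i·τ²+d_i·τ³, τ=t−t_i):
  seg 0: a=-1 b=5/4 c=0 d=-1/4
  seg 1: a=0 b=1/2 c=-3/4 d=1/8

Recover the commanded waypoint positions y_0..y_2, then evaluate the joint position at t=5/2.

y_0=-1 y_1=0 y_2=-1
S(5/2) = -33/64

y_0 = S_0(0) = a_0 = -1
y_1 = S_1(0) = a_1 = 0
y_2 = S_1(2) = -1
t_q=5/2 is in segment 1 (τ=3/2); S_1(τ)=-33/64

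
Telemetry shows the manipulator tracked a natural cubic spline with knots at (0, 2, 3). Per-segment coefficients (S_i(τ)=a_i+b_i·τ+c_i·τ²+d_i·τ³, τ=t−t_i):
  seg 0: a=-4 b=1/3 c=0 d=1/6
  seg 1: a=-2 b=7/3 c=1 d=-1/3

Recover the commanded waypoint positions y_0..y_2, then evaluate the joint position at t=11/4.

y_0 = S_0(0) = a_0 = -4
y_1 = S_1(0) = a_1 = -2
y_2 = S_1(1) = 1
t_q=11/4 is in segment 1 (τ=3/4); S_1(τ)=11/64

y_0=-4 y_1=-2 y_2=1
S(11/4) = 11/64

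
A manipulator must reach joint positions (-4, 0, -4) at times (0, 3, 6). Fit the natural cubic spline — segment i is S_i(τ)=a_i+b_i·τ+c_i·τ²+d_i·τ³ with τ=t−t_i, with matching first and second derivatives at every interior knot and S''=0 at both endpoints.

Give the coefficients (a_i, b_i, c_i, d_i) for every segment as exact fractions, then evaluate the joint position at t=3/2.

Δ: Δ0=4/3, Δ1=-4/3
row 1: diag=12, rhs=-16; c'=1/4, d'=-4/3
back: M1=-4/3
M: M0=0, M1=-4/3, M2=0
seg 0: a=-4, c=M0/2=0, d=(M1−M0)/(6·3)=-2/27, b=Δ0−h0·(2M0+M1)/6=2
seg 1: a=0, c=M1/2=-2/3, d=(M2−M1)/(6·3)=2/27, b=Δ1−h1·(2M1+M2)/6=0
t_q=3/2 → seg 0, τ=3/2; S=-4+2·τ+0·τ²+-2/27·τ³=-5/4

  seg 0: a=-4 b=2 c=0 d=-2/27
  seg 1: a=0 b=0 c=-2/3 d=2/27
S(3/2) = -5/4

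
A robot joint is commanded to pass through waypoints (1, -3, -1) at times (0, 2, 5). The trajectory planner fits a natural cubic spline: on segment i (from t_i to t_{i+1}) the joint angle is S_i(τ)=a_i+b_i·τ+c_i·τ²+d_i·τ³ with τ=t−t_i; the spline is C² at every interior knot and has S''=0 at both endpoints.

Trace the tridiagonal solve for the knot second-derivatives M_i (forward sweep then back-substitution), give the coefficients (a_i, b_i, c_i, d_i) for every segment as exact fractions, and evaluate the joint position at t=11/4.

  seg 0: a=1 b=-38/15 c=0 d=2/15
  seg 1: a=-3 b=-14/15 c=4/5 d=-4/45
S(11/4) = -263/80

Δ: Δ0=-2, Δ1=2/3
row 1: diag=10, rhs=16; c'=3/10, d'=8/5
back: M1=8/5
M: M0=0, M1=8/5, M2=0
seg 0: a=1, c=M0/2=0, d=(M1−M0)/(6·2)=2/15, b=Δ0−h0·(2M0+M1)/6=-38/15
seg 1: a=-3, c=M1/2=4/5, d=(M2−M1)/(6·3)=-4/45, b=Δ1−h1·(2M1+M2)/6=-14/15
t_q=11/4 → seg 1, τ=3/4; S=-3+-14/15·τ+4/5·τ²+-4/45·τ³=-263/80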